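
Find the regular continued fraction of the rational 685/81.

[8; 2, 5, 3, 2]

Run the Euclidean algorithm on 685 and 81; the successive quotients are the partial quotients a_0, a_1, ... (each step inverts the fractional part left over by the previous one):
  685 = 8*81 + 37, so a_0 = 8.
  81 = 2*37 + 7, so a_1 = 2.
  37 = 5*7 + 2, so a_2 = 5.
  7 = 3*2 + 1, so a_3 = 3.
  2 = 2*1 + 0, so a_4 = 2.
The remainder reaches 0 after 5 divisions, so the expansion has 5 partial quotients, read off in order.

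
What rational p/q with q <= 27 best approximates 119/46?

44/17

Expand x = 119/46 as a continued fraction with the Euclidean algorithm:
  119 = 2*46 + 27, so a_0 = 2.
  46 = 1*27 + 19, so a_1 = 1.
  27 = 1*19 + 8, so a_2 = 1.
  19 = 2*8 + 3, so a_3 = 2.
  8 = 2*3 + 2, so a_4 = 2.
  3 = 1*2 + 1, so a_5 = 1.
  2 = 2*1 + 0, so a_6 = 2.
so x = [2; 1, 1, 2, 2, 1, 2].
Convergents (p_i = a_i*p_{i-1} + p_{i-2}, q_i = a_i*q_{i-1} + q_{i-2} with p_{-2}=0, p_{-1}=1, q_{-2}=1, q_{-1}=0), until the denominator exceeds 27:
  i=0: a_0=2, p_0 = 2*1 + 0 = 2, q_0 = 2*0 + 1 = 1.
  i=1: a_1=1, p_1 = 1*2 + 1 = 3, q_1 = 1*1 + 0 = 1.
  i=2: a_2=1, p_2 = 1*3 + 2 = 5, q_2 = 1*1 + 1 = 2.
  i=3: a_3=2, p_3 = 2*5 + 3 = 13, q_3 = 2*2 + 1 = 5.
  i=4: a_4=2, p_4 = 2*13 + 5 = 31, q_4 = 2*5 + 2 = 12.
  i=5: a_5=1, p_5 = 1*31 + 13 = 44, q_5 = 1*12 + 5 = 17.
  i=6: a_6=2, p_6 = 2*44 + 31 = 119, q_6 = 2*17 + 12 = 46.
q_6 = 46 > 27, so the last convergent with denominator <= 27 is p_5/q_5 = 44/17.
The closest fraction with denominator <= 27 is either p_5/q_5 or the intermediate fraction (k*p_5 + p_4)/(k*q_5 + q_4) with the largest k >= 1 whose denominator stays <= 27; these approach x as k grows, and every other convergent or intermediate fraction in range is farther away.
Largest k: floor((27 - q_4)/q_5) = floor((27 - 12)/17) = 0.
Since k = 0, no intermediate fraction beyond p_5/q_5 has denominator <= 27, so the convergent 44/17 is the closest (its error is |119*17 - 44*46|/(46*17) = 1/782).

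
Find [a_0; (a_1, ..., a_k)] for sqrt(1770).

Write x_i = (sqrt(1770) + m_i)/d_i with (m_0, d_0) = (0, 1). a_0 = floor(sqrt(1770)) = 42, since 42^2 = 1764 <= 1770 < 1849 = 43^2.
Iterate m_{i+1} = d_i*a_i - m_i, d_{i+1} = (1770 - m_{i+1}^2)/d_i, a_{i+1} = floor((a_0 + m_{i+1})/d_{i+1}):
  m_1 = 1*42 - 0 = 42, d_1 = (1770 - 42^2)/1 = 6/1 = 6, a_1 = floor((42 + 42)/6) = 14.
  m_2 = 6*14 - 42 = 42, d_2 = (1770 - 42^2)/6 = 6/6 = 1, a_2 = floor((42 + 42)/1) = 84.
  m_3 = 1*84 - 42 = 42, d_3 = (1770 - 42^2)/1 = 6/1 = 6: (m_3, d_3) = (m_1, d_1) = (42, 6), so from here the quotients repeat a_1, a_2; the period length is 2.
Hence the expansion of sqrt(1770) is a_0 = 42 followed by the repeating block 14, 84 (period 2).

[42; (14, 84)]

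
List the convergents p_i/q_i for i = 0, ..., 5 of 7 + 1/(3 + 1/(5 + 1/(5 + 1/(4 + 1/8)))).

7/1, 22/3, 117/16, 607/83, 2545/348, 20967/2867

Using the convergent recurrence p_i = a_i*p_{i-1} + p_{i-2}, q_i = a_i*q_{i-1} + q_{i-2} with p_{-2}=0, p_{-1}=1, q_{-2}=1, q_{-1}=0:
  i=0: a_0=7, p_0 = 7*1 + 0 = 7, q_0 = 7*0 + 1 = 1.
  i=1: a_1=3, p_1 = 3*7 + 1 = 22, q_1 = 3*1 + 0 = 3.
  i=2: a_2=5, p_2 = 5*22 + 7 = 117, q_2 = 5*3 + 1 = 16.
  i=3: a_3=5, p_3 = 5*117 + 22 = 607, q_3 = 5*16 + 3 = 83.
  i=4: a_4=4, p_4 = 4*607 + 117 = 2545, q_4 = 4*83 + 16 = 348.
  i=5: a_5=8, p_5 = 8*2545 + 607 = 20967, q_5 = 8*348 + 83 = 2867.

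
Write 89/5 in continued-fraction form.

Run the Euclidean algorithm on 89 and 5; the successive quotients are the partial quotients a_0, a_1, ... (each step inverts the fractional part left over by the previous one):
  89 = 17*5 + 4, so a_0 = 17.
  5 = 1*4 + 1, so a_1 = 1.
  4 = 4*1 + 0, so a_2 = 4.
The remainder reaches 0 after 3 divisions, so the expansion has 3 partial quotients, read off in order.

[17; 1, 4]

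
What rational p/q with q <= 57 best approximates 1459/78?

823/44

Expand x = 1459/78 as a continued fraction with the Euclidean algorithm:
  1459 = 18*78 + 55, so a_0 = 18.
  78 = 1*55 + 23, so a_1 = 1.
  55 = 2*23 + 9, so a_2 = 2.
  23 = 2*9 + 5, so a_3 = 2.
  9 = 1*5 + 4, so a_4 = 1.
  5 = 1*4 + 1, so a_5 = 1.
  4 = 4*1 + 0, so a_6 = 4.
so x = [18; 1, 2, 2, 1, 1, 4].
Convergents (p_i = a_i*p_{i-1} + p_{i-2}, q_i = a_i*q_{i-1} + q_{i-2} with p_{-2}=0, p_{-1}=1, q_{-2}=1, q_{-1}=0), until the denominator exceeds 57:
  i=0: a_0=18, p_0 = 18*1 + 0 = 18, q_0 = 18*0 + 1 = 1.
  i=1: a_1=1, p_1 = 1*18 + 1 = 19, q_1 = 1*1 + 0 = 1.
  i=2: a_2=2, p_2 = 2*19 + 18 = 56, q_2 = 2*1 + 1 = 3.
  i=3: a_3=2, p_3 = 2*56 + 19 = 131, q_3 = 2*3 + 1 = 7.
  i=4: a_4=1, p_4 = 1*131 + 56 = 187, q_4 = 1*7 + 3 = 10.
  i=5: a_5=1, p_5 = 1*187 + 131 = 318, q_5 = 1*10 + 7 = 17.
  i=6: a_6=4, p_6 = 4*318 + 187 = 1459, q_6 = 4*17 + 10 = 78.
q_6 = 78 > 57, so the last convergent with denominator <= 57 is p_5/q_5 = 318/17.
The closest fraction with denominator <= 57 is either p_5/q_5 or the intermediate fraction (k*p_5 + p_4)/(k*q_5 + q_4) with the largest k >= 1 whose denominator stays <= 57; these approach x as k grows, and every other convergent or intermediate fraction in range is farther away.
Largest k: floor((57 - q_4)/q_5) = floor((57 - 10)/17) = 2.
That gives (2*318 + 187)/(2*17 + 10) = 823/44.
Compare the errors: |x - 318/17| = |1459*17 - 318*78|/(78*17) = 1/1326, and |x - 823/44| = |1459*44 - 823*78|/(78*44) = 2/3432.
Cross-multiplying, 2*1326 = 2652 < 3432 = 1*3432, so 2/3432 is smaller: the intermediate fraction 823/44 is closer to x than 318/17.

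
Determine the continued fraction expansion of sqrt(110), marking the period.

[10; (2, 20)]

Write x_i = (sqrt(110) + m_i)/d_i with (m_0, d_0) = (0, 1). a_0 = floor(sqrt(110)) = 10, since 10^2 = 100 <= 110 < 121 = 11^2.
Iterate m_{i+1} = d_i*a_i - m_i, d_{i+1} = (110 - m_{i+1}^2)/d_i, a_{i+1} = floor((a_0 + m_{i+1})/d_{i+1}):
  m_1 = 1*10 - 0 = 10, d_1 = (110 - 10^2)/1 = 10/1 = 10, a_1 = floor((10 + 10)/10) = 2.
  m_2 = 10*2 - 10 = 10, d_2 = (110 - 10^2)/10 = 10/10 = 1, a_2 = floor((10 + 10)/1) = 20.
  m_3 = 1*20 - 10 = 10, d_3 = (110 - 10^2)/1 = 10/1 = 10: (m_3, d_3) = (m_1, d_1) = (10, 10), so from here the quotients repeat a_1, a_2; the period length is 2.
Hence the expansion of sqrt(110) is a_0 = 10 followed by the repeating block 2, 20 (period 2).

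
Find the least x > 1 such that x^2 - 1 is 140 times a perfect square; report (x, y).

(x, y) = (71, 6)

First expand sqrt(140) as a continued fraction. With x_i = (sqrt(140) + m_i)/d_i and (m_0, d_0) = (0, 1): a_0 = floor(sqrt(140)) = 11, since 11^2 = 121 <= 140 < 144 = 12^2.
Iterate m_{i+1} = d_i*a_i - m_i, d_{i+1} = (140 - m_{i+1}^2)/d_i, a_{i+1} = floor((a_0 + m_{i+1})/d_{i+1}):
  m_1 = 1*11 - 0 = 11, d_1 = (140 - 11^2)/1 = 19/1 = 19, a_1 = floor((11 + 11)/19) = 1.
  m_2 = 19*1 - 11 = 8, d_2 = (140 - 8^2)/19 = 76/19 = 4, a_2 = floor((11 + 8)/4) = 4.
  m_3 = 4*4 - 8 = 8, d_3 = (140 - 8^2)/4 = 76/4 = 19, a_3 = floor((11 + 8)/19) = 1.
  m_4 = 19*1 - 8 = 11, d_4 = (140 - 11^2)/19 = 19/19 = 1, a_4 = floor((11 + 11)/1) = 22.
  m_5 = 1*22 - 11 = 11, d_5 = (140 - 11^2)/1 = 19/1 = 19: (m_5, d_5) = (m_1, d_1) = (11, 19), so from here the quotients repeat a_1, ..., a_4; the period length is 4.
So sqrt(140) = [11; (1, 4, 1, 22)] with period length k = 4.
k is even, so the fundamental solution of x^2 - 140y^2 = 1 is (p_{k-1}, q_{k-1}) = (p_3, q_3); compute convergents through index 3.
Convergents (p_i = a_i*p_{i-1} + p_{i-2}, q_i = a_i*q_{i-1} + q_{i-2} with p_{-2}=0, p_{-1}=1, q_{-2}=1, q_{-1}=0):
  i=0: a_0=11, p_0 = 11*1 + 0 = 11, q_0 = 11*0 + 1 = 1.
  i=1: a_1=1, p_1 = 1*11 + 1 = 12, q_1 = 1*1 + 0 = 1.
  i=2: a_2=4, p_2 = 4*12 + 11 = 59, q_2 = 4*1 + 1 = 5.
  i=3: a_3=1, p_3 = 1*59 + 12 = 71, q_3 = 1*5 + 1 = 6.
Check: 71^2 - 140*6^2 = 5041 - 5040 = 1, so (x, y) = (71, 6) solves the equation, and by the theorem it is the least positive solution.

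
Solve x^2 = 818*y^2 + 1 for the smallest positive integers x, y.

First expand sqrt(818) as a continued fraction. With x_i = (sqrt(818) + m_i)/d_i and (m_0, d_0) = (0, 1): a_0 = floor(sqrt(818)) = 28, since 28^2 = 784 <= 818 < 841 = 29^2.
Iterate m_{i+1} = d_i*a_i - m_i, d_{i+1} = (818 - m_{i+1}^2)/d_i, a_{i+1} = floor((a_0 + m_{i+1})/d_{i+1}):
  m_1 = 1*28 - 0 = 28, d_1 = (818 - 28^2)/1 = 34/1 = 34, a_1 = floor((28 + 28)/34) = 1.
  m_2 = 34*1 - 28 = 6, d_2 = (818 - 6^2)/34 = 782/34 = 23, a_2 = floor((28 + 6)/23) = 1.
  m_3 = 23*1 - 6 = 17, d_3 = (818 - 17^2)/23 = 529/23 = 23, a_3 = floor((28 + 17)/23) = 1.
  m_4 = 23*1 - 17 = 6, d_4 = (818 - 6^2)/23 = 782/23 = 34, a_4 = floor((28 + 6)/34) = 1.
  m_5 = 34*1 - 6 = 28, d_5 = (818 - 28^2)/34 = 34/34 = 1, a_5 = floor((28 + 28)/1) = 56.
  m_6 = 1*56 - 28 = 28, d_6 = (818 - 28^2)/1 = 34/1 = 34: (m_6, d_6) = (m_1, d_1) = (28, 34), so from here the quotients repeat a_1, ..., a_5; the period length is 5.
So sqrt(818) = [28; (1, 1, 1, 1, 56)] with period length k = 5.
k is odd, so (p_{k-1}, q_{k-1}) only solves x^2 - 818y^2 = -1 and the fundamental solution of x^2 - 818y^2 = 1 is (p_{2k-1}, q_{2k-1}) = (p_9, q_9); compute convergents through index 9, running through the period twice.
Convergents (p_i = a_i*p_{i-1} + p_{i-2}, q_i = a_i*q_{i-1} + q_{i-2} with p_{-2}=0, p_{-1}=1, q_{-2}=1, q_{-1}=0):
  i=0: a_0=28, p_0 = 28*1 + 0 = 28, q_0 = 28*0 + 1 = 1.
  i=1: a_1=1, p_1 = 1*28 + 1 = 29, q_1 = 1*1 + 0 = 1.
  i=2: a_2=1, p_2 = 1*29 + 28 = 57, q_2 = 1*1 + 1 = 2.
  i=3: a_3=1, p_3 = 1*57 + 29 = 86, q_3 = 1*2 + 1 = 3.
  i=4: a_4=1, p_4 = 1*86 + 57 = 143, q_4 = 1*3 + 2 = 5.
  i=5: a_5=56, p_5 = 56*143 + 86 = 8094, q_5 = 56*5 + 3 = 283.
  i=6: a_6=1, p_6 = 1*8094 + 143 = 8237, q_6 = 1*283 + 5 = 288.
  i=7: a_7=1, p_7 = 1*8237 + 8094 = 16331, q_7 = 1*288 + 283 = 571.
  i=8: a_8=1, p_8 = 1*16331 + 8237 = 24568, q_8 = 1*571 + 288 = 859.
  i=9: a_9=1, p_9 = 1*24568 + 16331 = 40899, q_9 = 1*859 + 571 = 1430.
Indeed p_4^2 - 818*q_4^2 = 20449 - 20450 = -1, not +1.
Check: 40899^2 - 818*1430^2 = 1672728201 - 1672728200 = 1, so (x, y) = (40899, 1430) solves the equation, and by the theorem it is the least positive solution.

(x, y) = (40899, 1430)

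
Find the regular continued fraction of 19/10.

Run the Euclidean algorithm on 19 and 10; the successive quotients are the partial quotients a_0, a_1, ... (each step inverts the fractional part left over by the previous one):
  19 = 1*10 + 9, so a_0 = 1.
  10 = 1*9 + 1, so a_1 = 1.
  9 = 9*1 + 0, so a_2 = 9.
The remainder reaches 0 after 3 divisions, so the expansion has 3 partial quotients, read off in order.

[1; 1, 9]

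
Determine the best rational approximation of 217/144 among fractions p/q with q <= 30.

3/2

Expand x = 217/144 as a continued fraction with the Euclidean algorithm:
  217 = 1*144 + 73, so a_0 = 1.
  144 = 1*73 + 71, so a_1 = 1.
  73 = 1*71 + 2, so a_2 = 1.
  71 = 35*2 + 1, so a_3 = 35.
  2 = 2*1 + 0, so a_4 = 2.
so x = [1; 1, 1, 35, 2].
Convergents (p_i = a_i*p_{i-1} + p_{i-2}, q_i = a_i*q_{i-1} + q_{i-2} with p_{-2}=0, p_{-1}=1, q_{-2}=1, q_{-1}=0), until the denominator exceeds 30:
  i=0: a_0=1, p_0 = 1*1 + 0 = 1, q_0 = 1*0 + 1 = 1.
  i=1: a_1=1, p_1 = 1*1 + 1 = 2, q_1 = 1*1 + 0 = 1.
  i=2: a_2=1, p_2 = 1*2 + 1 = 3, q_2 = 1*1 + 1 = 2.
  i=3: a_3=35, p_3 = 35*3 + 2 = 107, q_3 = 35*2 + 1 = 71.
q_3 = 71 > 30, so the last convergent with denominator <= 30 is p_2/q_2 = 3/2.
The closest fraction with denominator <= 30 is either p_2/q_2 or the intermediate fraction (k*p_2 + p_1)/(k*q_2 + q_1) with the largest k >= 1 whose denominator stays <= 30; these approach x as k grows, and every other convergent or intermediate fraction in range is farther away.
Largest k: floor((30 - q_1)/q_2) = floor((30 - 1)/2) = 14.
That gives (14*3 + 2)/(14*2 + 1) = 44/29.
Compare the errors: |x - 3/2| = |217*2 - 3*144|/(144*2) = 2/288, and |x - 44/29| = |217*29 - 44*144|/(144*29) = 43/4176.
Cross-multiplying, 2*4176 = 8352 < 12384 = 43*288, so 2/288 is smaller: the convergent 3/2 is closer to x than 44/29.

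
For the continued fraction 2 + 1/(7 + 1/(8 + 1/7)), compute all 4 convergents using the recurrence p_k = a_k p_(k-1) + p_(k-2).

2/1, 15/7, 122/57, 869/406

Using the convergent recurrence p_i = a_i*p_{i-1} + p_{i-2}, q_i = a_i*q_{i-1} + q_{i-2} with p_{-2}=0, p_{-1}=1, q_{-2}=1, q_{-1}=0:
  i=0: a_0=2, p_0 = 2*1 + 0 = 2, q_0 = 2*0 + 1 = 1.
  i=1: a_1=7, p_1 = 7*2 + 1 = 15, q_1 = 7*1 + 0 = 7.
  i=2: a_2=8, p_2 = 8*15 + 2 = 122, q_2 = 8*7 + 1 = 57.
  i=3: a_3=7, p_3 = 7*122 + 15 = 869, q_3 = 7*57 + 7 = 406.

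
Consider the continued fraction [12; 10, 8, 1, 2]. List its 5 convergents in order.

Using the convergent recurrence p_i = a_i*p_{i-1} + p_{i-2}, q_i = a_i*q_{i-1} + q_{i-2} with p_{-2}=0, p_{-1}=1, q_{-2}=1, q_{-1}=0:
  i=0: a_0=12, p_0 = 12*1 + 0 = 12, q_0 = 12*0 + 1 = 1.
  i=1: a_1=10, p_1 = 10*12 + 1 = 121, q_1 = 10*1 + 0 = 10.
  i=2: a_2=8, p_2 = 8*121 + 12 = 980, q_2 = 8*10 + 1 = 81.
  i=3: a_3=1, p_3 = 1*980 + 121 = 1101, q_3 = 1*81 + 10 = 91.
  i=4: a_4=2, p_4 = 2*1101 + 980 = 3182, q_4 = 2*91 + 81 = 263.

12/1, 121/10, 980/81, 1101/91, 3182/263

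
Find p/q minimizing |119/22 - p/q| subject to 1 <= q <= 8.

Expand x = 119/22 as a continued fraction with the Euclidean algorithm:
  119 = 5*22 + 9, so a_0 = 5.
  22 = 2*9 + 4, so a_1 = 2.
  9 = 2*4 + 1, so a_2 = 2.
  4 = 4*1 + 0, so a_3 = 4.
so x = [5; 2, 2, 4].
Convergents (p_i = a_i*p_{i-1} + p_{i-2}, q_i = a_i*q_{i-1} + q_{i-2} with p_{-2}=0, p_{-1}=1, q_{-2}=1, q_{-1}=0), until the denominator exceeds 8:
  i=0: a_0=5, p_0 = 5*1 + 0 = 5, q_0 = 5*0 + 1 = 1.
  i=1: a_1=2, p_1 = 2*5 + 1 = 11, q_1 = 2*1 + 0 = 2.
  i=2: a_2=2, p_2 = 2*11 + 5 = 27, q_2 = 2*2 + 1 = 5.
  i=3: a_3=4, p_3 = 4*27 + 11 = 119, q_3 = 4*5 + 2 = 22.
q_3 = 22 > 8, so the last convergent with denominator <= 8 is p_2/q_2 = 27/5.
The closest fraction with denominator <= 8 is either p_2/q_2 or the intermediate fraction (k*p_2 + p_1)/(k*q_2 + q_1) with the largest k >= 1 whose denominator stays <= 8; these approach x as k grows, and every other convergent or intermediate fraction in range is farther away.
Largest k: floor((8 - q_1)/q_2) = floor((8 - 2)/5) = 1.
That gives (1*27 + 11)/(1*5 + 2) = 38/7.
Compare the errors: |x - 27/5| = |119*5 - 27*22|/(22*5) = 1/110, and |x - 38/7| = |119*7 - 38*22|/(22*7) = 3/154.
Cross-multiplying, 1*154 = 154 < 330 = 3*110, so 1/110 is smaller: the convergent 27/5 is closer to x than 38/7.

27/5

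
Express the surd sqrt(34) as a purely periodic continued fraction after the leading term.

Write x_i = (sqrt(34) + m_i)/d_i with (m_0, d_0) = (0, 1). a_0 = floor(sqrt(34)) = 5, since 5^2 = 25 <= 34 < 36 = 6^2.
Iterate m_{i+1} = d_i*a_i - m_i, d_{i+1} = (34 - m_{i+1}^2)/d_i, a_{i+1} = floor((a_0 + m_{i+1})/d_{i+1}):
  m_1 = 1*5 - 0 = 5, d_1 = (34 - 5^2)/1 = 9/1 = 9, a_1 = floor((5 + 5)/9) = 1.
  m_2 = 9*1 - 5 = 4, d_2 = (34 - 4^2)/9 = 18/9 = 2, a_2 = floor((5 + 4)/2) = 4.
  m_3 = 2*4 - 4 = 4, d_3 = (34 - 4^2)/2 = 18/2 = 9, a_3 = floor((5 + 4)/9) = 1.
  m_4 = 9*1 - 4 = 5, d_4 = (34 - 5^2)/9 = 9/9 = 1, a_4 = floor((5 + 5)/1) = 10.
  m_5 = 1*10 - 5 = 5, d_5 = (34 - 5^2)/1 = 9/1 = 9: (m_5, d_5) = (m_1, d_1) = (5, 9), so from here the quotients repeat a_1, ..., a_4; the period length is 4.
Hence the expansion of sqrt(34) is a_0 = 5 followed by the repeating block 1, 4, 1, 10 (period 4).

[5; (1, 4, 1, 10)]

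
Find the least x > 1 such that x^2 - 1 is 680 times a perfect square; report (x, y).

(x, y) = (339, 13)

First expand sqrt(680) as a continued fraction. With x_i = (sqrt(680) + m_i)/d_i and (m_0, d_0) = (0, 1): a_0 = floor(sqrt(680)) = 26, since 26^2 = 676 <= 680 < 729 = 27^2.
Iterate m_{i+1} = d_i*a_i - m_i, d_{i+1} = (680 - m_{i+1}^2)/d_i, a_{i+1} = floor((a_0 + m_{i+1})/d_{i+1}):
  m_1 = 1*26 - 0 = 26, d_1 = (680 - 26^2)/1 = 4/1 = 4, a_1 = floor((26 + 26)/4) = 13.
  m_2 = 4*13 - 26 = 26, d_2 = (680 - 26^2)/4 = 4/4 = 1, a_2 = floor((26 + 26)/1) = 52.
  m_3 = 1*52 - 26 = 26, d_3 = (680 - 26^2)/1 = 4/1 = 4: (m_3, d_3) = (m_1, d_1) = (26, 4), so from here the quotients repeat a_1, a_2; the period length is 2.
So sqrt(680) = [26; (13, 52)] with period length k = 2.
k is even, so the fundamental solution of x^2 - 680y^2 = 1 is (p_{k-1}, q_{k-1}) = (p_1, q_1); compute convergents through index 1.
Convergents (p_i = a_i*p_{i-1} + p_{i-2}, q_i = a_i*q_{i-1} + q_{i-2} with p_{-2}=0, p_{-1}=1, q_{-2}=1, q_{-1}=0):
  i=0: a_0=26, p_0 = 26*1 + 0 = 26, q_0 = 26*0 + 1 = 1.
  i=1: a_1=13, p_1 = 13*26 + 1 = 339, q_1 = 13*1 + 0 = 13.
Check: 339^2 - 680*13^2 = 114921 - 114920 = 1, so (x, y) = (339, 13) solves the equation, and by the theorem it is the least positive solution.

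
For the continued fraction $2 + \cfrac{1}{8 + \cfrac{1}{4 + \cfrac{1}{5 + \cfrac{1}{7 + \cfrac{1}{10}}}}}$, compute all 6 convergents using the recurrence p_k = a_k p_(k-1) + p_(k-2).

2/1, 17/8, 70/33, 367/173, 2639/1244, 26757/12613

Using the convergent recurrence p_i = a_i*p_{i-1} + p_{i-2}, q_i = a_i*q_{i-1} + q_{i-2} with p_{-2}=0, p_{-1}=1, q_{-2}=1, q_{-1}=0:
  i=0: a_0=2, p_0 = 2*1 + 0 = 2, q_0 = 2*0 + 1 = 1.
  i=1: a_1=8, p_1 = 8*2 + 1 = 17, q_1 = 8*1 + 0 = 8.
  i=2: a_2=4, p_2 = 4*17 + 2 = 70, q_2 = 4*8 + 1 = 33.
  i=3: a_3=5, p_3 = 5*70 + 17 = 367, q_3 = 5*33 + 8 = 173.
  i=4: a_4=7, p_4 = 7*367 + 70 = 2639, q_4 = 7*173 + 33 = 1244.
  i=5: a_5=10, p_5 = 10*2639 + 367 = 26757, q_5 = 10*1244 + 173 = 12613.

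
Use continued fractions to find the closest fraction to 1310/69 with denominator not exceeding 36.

Expand x = 1310/69 as a continued fraction with the Euclidean algorithm:
  1310 = 18*69 + 68, so a_0 = 18.
  69 = 1*68 + 1, so a_1 = 1.
  68 = 68*1 + 0, so a_2 = 68.
so x = [18; 1, 68].
Convergents (p_i = a_i*p_{i-1} + p_{i-2}, q_i = a_i*q_{i-1} + q_{i-2} with p_{-2}=0, p_{-1}=1, q_{-2}=1, q_{-1}=0), until the denominator exceeds 36:
  i=0: a_0=18, p_0 = 18*1 + 0 = 18, q_0 = 18*0 + 1 = 1.
  i=1: a_1=1, p_1 = 1*18 + 1 = 19, q_1 = 1*1 + 0 = 1.
  i=2: a_2=68, p_2 = 68*19 + 18 = 1310, q_2 = 68*1 + 1 = 69.
q_2 = 69 > 36, so the last convergent with denominator <= 36 is p_1/q_1 = 19/1.
The closest fraction with denominator <= 36 is either p_1/q_1 or the intermediate fraction (k*p_1 + p_0)/(k*q_1 + q_0) with the largest k >= 1 whose denominator stays <= 36; these approach x as k grows, and every other convergent or intermediate fraction in range is farther away.
Largest k: floor((36 - q_0)/q_1) = floor((36 - 1)/1) = 35.
That gives (35*19 + 18)/(35*1 + 1) = 683/36.
Compare the errors: |x - 19/1| = |1310*1 - 19*69|/(69*1) = 1/69, and |x - 683/36| = |1310*36 - 683*69|/(69*36) = 33/2484.
Cross-multiplying, 33*69 = 2277 < 2484 = 1*2484, so 33/2484 is smaller: the intermediate fraction 683/36 is closer to x than 19/1.

683/36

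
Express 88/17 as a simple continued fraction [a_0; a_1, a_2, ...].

[5; 5, 1, 2]

Run the Euclidean algorithm on 88 and 17; the successive quotients are the partial quotients a_0, a_1, ... (each step inverts the fractional part left over by the previous one):
  88 = 5*17 + 3, so a_0 = 5.
  17 = 5*3 + 2, so a_1 = 5.
  3 = 1*2 + 1, so a_2 = 1.
  2 = 2*1 + 0, so a_3 = 2.
The remainder reaches 0 after 4 divisions, so the expansion has 4 partial quotients, read off in order.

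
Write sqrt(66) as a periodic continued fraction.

Write x_i = (sqrt(66) + m_i)/d_i with (m_0, d_0) = (0, 1). a_0 = floor(sqrt(66)) = 8, since 8^2 = 64 <= 66 < 81 = 9^2.
Iterate m_{i+1} = d_i*a_i - m_i, d_{i+1} = (66 - m_{i+1}^2)/d_i, a_{i+1} = floor((a_0 + m_{i+1})/d_{i+1}):
  m_1 = 1*8 - 0 = 8, d_1 = (66 - 8^2)/1 = 2/1 = 2, a_1 = floor((8 + 8)/2) = 8.
  m_2 = 2*8 - 8 = 8, d_2 = (66 - 8^2)/2 = 2/2 = 1, a_2 = floor((8 + 8)/1) = 16.
  m_3 = 1*16 - 8 = 8, d_3 = (66 - 8^2)/1 = 2/1 = 2: (m_3, d_3) = (m_1, d_1) = (8, 2), so from here the quotients repeat a_1, a_2; the period length is 2.
Hence the expansion of sqrt(66) is a_0 = 8 followed by the repeating block 8, 16 (period 2).

[8; (8, 16)]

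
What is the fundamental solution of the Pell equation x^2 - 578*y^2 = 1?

First expand sqrt(578) as a continued fraction. With x_i = (sqrt(578) + m_i)/d_i and (m_0, d_0) = (0, 1): a_0 = floor(sqrt(578)) = 24, since 24^2 = 576 <= 578 < 625 = 25^2.
Iterate m_{i+1} = d_i*a_i - m_i, d_{i+1} = (578 - m_{i+1}^2)/d_i, a_{i+1} = floor((a_0 + m_{i+1})/d_{i+1}):
  m_1 = 1*24 - 0 = 24, d_1 = (578 - 24^2)/1 = 2/1 = 2, a_1 = floor((24 + 24)/2) = 24.
  m_2 = 2*24 - 24 = 24, d_2 = (578 - 24^2)/2 = 2/2 = 1, a_2 = floor((24 + 24)/1) = 48.
  m_3 = 1*48 - 24 = 24, d_3 = (578 - 24^2)/1 = 2/1 = 2: (m_3, d_3) = (m_1, d_1) = (24, 2), so from here the quotients repeat a_1, a_2; the period length is 2.
So sqrt(578) = [24; (24, 48)] with period length k = 2.
k is even, so the fundamental solution of x^2 - 578y^2 = 1 is (p_{k-1}, q_{k-1}) = (p_1, q_1); compute convergents through index 1.
Convergents (p_i = a_i*p_{i-1} + p_{i-2}, q_i = a_i*q_{i-1} + q_{i-2} with p_{-2}=0, p_{-1}=1, q_{-2}=1, q_{-1}=0):
  i=0: a_0=24, p_0 = 24*1 + 0 = 24, q_0 = 24*0 + 1 = 1.
  i=1: a_1=24, p_1 = 24*24 + 1 = 577, q_1 = 24*1 + 0 = 24.
Check: 577^2 - 578*24^2 = 332929 - 332928 = 1, so (x, y) = (577, 24) solves the equation, and by the theorem it is the least positive solution.

(x, y) = (577, 24)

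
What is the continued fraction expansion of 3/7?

Run the Euclidean algorithm on 3 and 7; the successive quotients are the partial quotients a_0, a_1, ... (each step inverts the fractional part left over by the previous one):
  3 = 0*7 + 3, so a_0 = 0.
  7 = 2*3 + 1, so a_1 = 2.
  3 = 3*1 + 0, so a_2 = 3.
The remainder reaches 0 after 3 divisions, so the expansion has 3 partial quotients, read off in order.

[0; 2, 3]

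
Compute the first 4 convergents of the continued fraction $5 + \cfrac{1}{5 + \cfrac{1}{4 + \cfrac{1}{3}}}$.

Using the convergent recurrence p_i = a_i*p_{i-1} + p_{i-2}, q_i = a_i*q_{i-1} + q_{i-2} with p_{-2}=0, p_{-1}=1, q_{-2}=1, q_{-1}=0:
  i=0: a_0=5, p_0 = 5*1 + 0 = 5, q_0 = 5*0 + 1 = 1.
  i=1: a_1=5, p_1 = 5*5 + 1 = 26, q_1 = 5*1 + 0 = 5.
  i=2: a_2=4, p_2 = 4*26 + 5 = 109, q_2 = 4*5 + 1 = 21.
  i=3: a_3=3, p_3 = 3*109 + 26 = 353, q_3 = 3*21 + 5 = 68.

5/1, 26/5, 109/21, 353/68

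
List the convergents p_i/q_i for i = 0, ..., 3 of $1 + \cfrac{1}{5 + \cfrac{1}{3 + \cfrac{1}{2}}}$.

Using the convergent recurrence p_i = a_i*p_{i-1} + p_{i-2}, q_i = a_i*q_{i-1} + q_{i-2} with p_{-2}=0, p_{-1}=1, q_{-2}=1, q_{-1}=0:
  i=0: a_0=1, p_0 = 1*1 + 0 = 1, q_0 = 1*0 + 1 = 1.
  i=1: a_1=5, p_1 = 5*1 + 1 = 6, q_1 = 5*1 + 0 = 5.
  i=2: a_2=3, p_2 = 3*6 + 1 = 19, q_2 = 3*5 + 1 = 16.
  i=3: a_3=2, p_3 = 2*19 + 6 = 44, q_3 = 2*16 + 5 = 37.

1/1, 6/5, 19/16, 44/37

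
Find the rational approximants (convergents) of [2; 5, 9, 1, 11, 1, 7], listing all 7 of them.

Using the convergent recurrence p_i = a_i*p_{i-1} + p_{i-2}, q_i = a_i*q_{i-1} + q_{i-2} with p_{-2}=0, p_{-1}=1, q_{-2}=1, q_{-1}=0:
  i=0: a_0=2, p_0 = 2*1 + 0 = 2, q_0 = 2*0 + 1 = 1.
  i=1: a_1=5, p_1 = 5*2 + 1 = 11, q_1 = 5*1 + 0 = 5.
  i=2: a_2=9, p_2 = 9*11 + 2 = 101, q_2 = 9*5 + 1 = 46.
  i=3: a_3=1, p_3 = 1*101 + 11 = 112, q_3 = 1*46 + 5 = 51.
  i=4: a_4=11, p_4 = 11*112 + 101 = 1333, q_4 = 11*51 + 46 = 607.
  i=5: a_5=1, p_5 = 1*1333 + 112 = 1445, q_5 = 1*607 + 51 = 658.
  i=6: a_6=7, p_6 = 7*1445 + 1333 = 11448, q_6 = 7*658 + 607 = 5213.

2/1, 11/5, 101/46, 112/51, 1333/607, 1445/658, 11448/5213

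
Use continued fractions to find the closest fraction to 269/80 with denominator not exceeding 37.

37/11

Expand x = 269/80 as a continued fraction with the Euclidean algorithm:
  269 = 3*80 + 29, so a_0 = 3.
  80 = 2*29 + 22, so a_1 = 2.
  29 = 1*22 + 7, so a_2 = 1.
  22 = 3*7 + 1, so a_3 = 3.
  7 = 7*1 + 0, so a_4 = 7.
so x = [3; 2, 1, 3, 7].
Convergents (p_i = a_i*p_{i-1} + p_{i-2}, q_i = a_i*q_{i-1} + q_{i-2} with p_{-2}=0, p_{-1}=1, q_{-2}=1, q_{-1}=0), until the denominator exceeds 37:
  i=0: a_0=3, p_0 = 3*1 + 0 = 3, q_0 = 3*0 + 1 = 1.
  i=1: a_1=2, p_1 = 2*3 + 1 = 7, q_1 = 2*1 + 0 = 2.
  i=2: a_2=1, p_2 = 1*7 + 3 = 10, q_2 = 1*2 + 1 = 3.
  i=3: a_3=3, p_3 = 3*10 + 7 = 37, q_3 = 3*3 + 2 = 11.
  i=4: a_4=7, p_4 = 7*37 + 10 = 269, q_4 = 7*11 + 3 = 80.
q_4 = 80 > 37, so the last convergent with denominator <= 37 is p_3/q_3 = 37/11.
The closest fraction with denominator <= 37 is either p_3/q_3 or the intermediate fraction (k*p_3 + p_2)/(k*q_3 + q_2) with the largest k >= 1 whose denominator stays <= 37; these approach x as k grows, and every other convergent or intermediate fraction in range is farther away.
Largest k: floor((37 - q_2)/q_3) = floor((37 - 3)/11) = 3.
That gives (3*37 + 10)/(3*11 + 3) = 121/36.
Compare the errors: |x - 37/11| = |269*11 - 37*80|/(80*11) = 1/880, and |x - 121/36| = |269*36 - 121*80|/(80*36) = 4/2880.
Cross-multiplying, 1*2880 = 2880 < 3520 = 4*880, so 1/880 is smaller: the convergent 37/11 is closer to x than 121/36.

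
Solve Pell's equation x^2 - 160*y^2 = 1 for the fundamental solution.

First expand sqrt(160) as a continued fraction. With x_i = (sqrt(160) + m_i)/d_i and (m_0, d_0) = (0, 1): a_0 = floor(sqrt(160)) = 12, since 12^2 = 144 <= 160 < 169 = 13^2.
Iterate m_{i+1} = d_i*a_i - m_i, d_{i+1} = (160 - m_{i+1}^2)/d_i, a_{i+1} = floor((a_0 + m_{i+1})/d_{i+1}):
  m_1 = 1*12 - 0 = 12, d_1 = (160 - 12^2)/1 = 16/1 = 16, a_1 = floor((12 + 12)/16) = 1.
  m_2 = 16*1 - 12 = 4, d_2 = (160 - 4^2)/16 = 144/16 = 9, a_2 = floor((12 + 4)/9) = 1.
  m_3 = 9*1 - 4 = 5, d_3 = (160 - 5^2)/9 = 135/9 = 15, a_3 = floor((12 + 5)/15) = 1.
  m_4 = 15*1 - 5 = 10, d_4 = (160 - 10^2)/15 = 60/15 = 4, a_4 = floor((12 + 10)/4) = 5.
  m_5 = 4*5 - 10 = 10, d_5 = (160 - 10^2)/4 = 60/4 = 15, a_5 = floor((12 + 10)/15) = 1.
  m_6 = 15*1 - 10 = 5, d_6 = (160 - 5^2)/15 = 135/15 = 9, a_6 = floor((12 + 5)/9) = 1.
  m_7 = 9*1 - 5 = 4, d_7 = (160 - 4^2)/9 = 144/9 = 16, a_7 = floor((12 + 4)/16) = 1.
  m_8 = 16*1 - 4 = 12, d_8 = (160 - 12^2)/16 = 16/16 = 1, a_8 = floor((12 + 12)/1) = 24.
  m_9 = 1*24 - 12 = 12, d_9 = (160 - 12^2)/1 = 16/1 = 16: (m_9, d_9) = (m_1, d_1) = (12, 16), so from here the quotients repeat a_1, ..., a_8; the period length is 8.
So sqrt(160) = [12; (1, 1, 1, 5, 1, 1, 1, 24)] with period length k = 8.
k is even, so the fundamental solution of x^2 - 160y^2 = 1 is (p_{k-1}, q_{k-1}) = (p_7, q_7); compute convergents through index 7.
Convergents (p_i = a_i*p_{i-1} + p_{i-2}, q_i = a_i*q_{i-1} + q_{i-2} with p_{-2}=0, p_{-1}=1, q_{-2}=1, q_{-1}=0):
  i=0: a_0=12, p_0 = 12*1 + 0 = 12, q_0 = 12*0 + 1 = 1.
  i=1: a_1=1, p_1 = 1*12 + 1 = 13, q_1 = 1*1 + 0 = 1.
  i=2: a_2=1, p_2 = 1*13 + 12 = 25, q_2 = 1*1 + 1 = 2.
  i=3: a_3=1, p_3 = 1*25 + 13 = 38, q_3 = 1*2 + 1 = 3.
  i=4: a_4=5, p_4 = 5*38 + 25 = 215, q_4 = 5*3 + 2 = 17.
  i=5: a_5=1, p_5 = 1*215 + 38 = 253, q_5 = 1*17 + 3 = 20.
  i=6: a_6=1, p_6 = 1*253 + 215 = 468, q_6 = 1*20 + 17 = 37.
  i=7: a_7=1, p_7 = 1*468 + 253 = 721, q_7 = 1*37 + 20 = 57.
Check: 721^2 - 160*57^2 = 519841 - 519840 = 1, so (x, y) = (721, 57) solves the equation, and by the theorem it is the least positive solution.

(x, y) = (721, 57)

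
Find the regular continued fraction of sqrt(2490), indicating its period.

[49; (1, 8, 1, 98)]

Write x_i = (sqrt(2490) + m_i)/d_i with (m_0, d_0) = (0, 1). a_0 = floor(sqrt(2490)) = 49, since 49^2 = 2401 <= 2490 < 2500 = 50^2.
Iterate m_{i+1} = d_i*a_i - m_i, d_{i+1} = (2490 - m_{i+1}^2)/d_i, a_{i+1} = floor((a_0 + m_{i+1})/d_{i+1}):
  m_1 = 1*49 - 0 = 49, d_1 = (2490 - 49^2)/1 = 89/1 = 89, a_1 = floor((49 + 49)/89) = 1.
  m_2 = 89*1 - 49 = 40, d_2 = (2490 - 40^2)/89 = 890/89 = 10, a_2 = floor((49 + 40)/10) = 8.
  m_3 = 10*8 - 40 = 40, d_3 = (2490 - 40^2)/10 = 890/10 = 89, a_3 = floor((49 + 40)/89) = 1.
  m_4 = 89*1 - 40 = 49, d_4 = (2490 - 49^2)/89 = 89/89 = 1, a_4 = floor((49 + 49)/1) = 98.
  m_5 = 1*98 - 49 = 49, d_5 = (2490 - 49^2)/1 = 89/1 = 89: (m_5, d_5) = (m_1, d_1) = (49, 89), so from here the quotients repeat a_1, ..., a_4; the period length is 4.
Hence the expansion of sqrt(2490) is a_0 = 49 followed by the repeating block 1, 8, 1, 98 (period 4).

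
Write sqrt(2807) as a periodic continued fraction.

[52; (1, 51, 1, 104)]

Write x_i = (sqrt(2807) + m_i)/d_i with (m_0, d_0) = (0, 1). a_0 = floor(sqrt(2807)) = 52, since 52^2 = 2704 <= 2807 < 2809 = 53^2.
Iterate m_{i+1} = d_i*a_i - m_i, d_{i+1} = (2807 - m_{i+1}^2)/d_i, a_{i+1} = floor((a_0 + m_{i+1})/d_{i+1}):
  m_1 = 1*52 - 0 = 52, d_1 = (2807 - 52^2)/1 = 103/1 = 103, a_1 = floor((52 + 52)/103) = 1.
  m_2 = 103*1 - 52 = 51, d_2 = (2807 - 51^2)/103 = 206/103 = 2, a_2 = floor((52 + 51)/2) = 51.
  m_3 = 2*51 - 51 = 51, d_3 = (2807 - 51^2)/2 = 206/2 = 103, a_3 = floor((52 + 51)/103) = 1.
  m_4 = 103*1 - 51 = 52, d_4 = (2807 - 52^2)/103 = 103/103 = 1, a_4 = floor((52 + 52)/1) = 104.
  m_5 = 1*104 - 52 = 52, d_5 = (2807 - 52^2)/1 = 103/1 = 103: (m_5, d_5) = (m_1, d_1) = (52, 103), so from here the quotients repeat a_1, ..., a_4; the period length is 4.
Hence the expansion of sqrt(2807) is a_0 = 52 followed by the repeating block 1, 51, 1, 104 (period 4).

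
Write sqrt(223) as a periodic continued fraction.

[14; (1, 13, 1, 28)]

Write x_i = (sqrt(223) + m_i)/d_i with (m_0, d_0) = (0, 1). a_0 = floor(sqrt(223)) = 14, since 14^2 = 196 <= 223 < 225 = 15^2.
Iterate m_{i+1} = d_i*a_i - m_i, d_{i+1} = (223 - m_{i+1}^2)/d_i, a_{i+1} = floor((a_0 + m_{i+1})/d_{i+1}):
  m_1 = 1*14 - 0 = 14, d_1 = (223 - 14^2)/1 = 27/1 = 27, a_1 = floor((14 + 14)/27) = 1.
  m_2 = 27*1 - 14 = 13, d_2 = (223 - 13^2)/27 = 54/27 = 2, a_2 = floor((14 + 13)/2) = 13.
  m_3 = 2*13 - 13 = 13, d_3 = (223 - 13^2)/2 = 54/2 = 27, a_3 = floor((14 + 13)/27) = 1.
  m_4 = 27*1 - 13 = 14, d_4 = (223 - 14^2)/27 = 27/27 = 1, a_4 = floor((14 + 14)/1) = 28.
  m_5 = 1*28 - 14 = 14, d_5 = (223 - 14^2)/1 = 27/1 = 27: (m_5, d_5) = (m_1, d_1) = (14, 27), so from here the quotients repeat a_1, ..., a_4; the period length is 4.
Hence the expansion of sqrt(223) is a_0 = 14 followed by the repeating block 1, 13, 1, 28 (period 4).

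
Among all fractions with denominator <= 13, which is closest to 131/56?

Expand x = 131/56 as a continued fraction with the Euclidean algorithm:
  131 = 2*56 + 19, so a_0 = 2.
  56 = 2*19 + 18, so a_1 = 2.
  19 = 1*18 + 1, so a_2 = 1.
  18 = 18*1 + 0, so a_3 = 18.
so x = [2; 2, 1, 18].
Convergents (p_i = a_i*p_{i-1} + p_{i-2}, q_i = a_i*q_{i-1} + q_{i-2} with p_{-2}=0, p_{-1}=1, q_{-2}=1, q_{-1}=0), until the denominator exceeds 13:
  i=0: a_0=2, p_0 = 2*1 + 0 = 2, q_0 = 2*0 + 1 = 1.
  i=1: a_1=2, p_1 = 2*2 + 1 = 5, q_1 = 2*1 + 0 = 2.
  i=2: a_2=1, p_2 = 1*5 + 2 = 7, q_2 = 1*2 + 1 = 3.
  i=3: a_3=18, p_3 = 18*7 + 5 = 131, q_3 = 18*3 + 2 = 56.
q_3 = 56 > 13, so the last convergent with denominator <= 13 is p_2/q_2 = 7/3.
The closest fraction with denominator <= 13 is either p_2/q_2 or the intermediate fraction (k*p_2 + p_1)/(k*q_2 + q_1) with the largest k >= 1 whose denominator stays <= 13; these approach x as k grows, and every other convergent or intermediate fraction in range is farther away.
Largest k: floor((13 - q_1)/q_2) = floor((13 - 2)/3) = 3.
That gives (3*7 + 5)/(3*3 + 2) = 26/11.
Compare the errors: |x - 7/3| = |131*3 - 7*56|/(56*3) = 1/168, and |x - 26/11| = |131*11 - 26*56|/(56*11) = 15/616.
Cross-multiplying, 1*616 = 616 < 2520 = 15*168, so 1/168 is smaller: the convergent 7/3 is closer to x than 26/11.

7/3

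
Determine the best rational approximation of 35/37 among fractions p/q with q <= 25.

18/19

Expand x = 35/37 as a continued fraction with the Euclidean algorithm:
  35 = 0*37 + 35, so a_0 = 0.
  37 = 1*35 + 2, so a_1 = 1.
  35 = 17*2 + 1, so a_2 = 17.
  2 = 2*1 + 0, so a_3 = 2.
so x = [0; 1, 17, 2].
Convergents (p_i = a_i*p_{i-1} + p_{i-2}, q_i = a_i*q_{i-1} + q_{i-2} with p_{-2}=0, p_{-1}=1, q_{-2}=1, q_{-1}=0), until the denominator exceeds 25:
  i=0: a_0=0, p_0 = 0*1 + 0 = 0, q_0 = 0*0 + 1 = 1.
  i=1: a_1=1, p_1 = 1*0 + 1 = 1, q_1 = 1*1 + 0 = 1.
  i=2: a_2=17, p_2 = 17*1 + 0 = 17, q_2 = 17*1 + 1 = 18.
  i=3: a_3=2, p_3 = 2*17 + 1 = 35, q_3 = 2*18 + 1 = 37.
q_3 = 37 > 25, so the last convergent with denominator <= 25 is p_2/q_2 = 17/18.
The closest fraction with denominator <= 25 is either p_2/q_2 or the intermediate fraction (k*p_2 + p_1)/(k*q_2 + q_1) with the largest k >= 1 whose denominator stays <= 25; these approach x as k grows, and every other convergent or intermediate fraction in range is farther away.
Largest k: floor((25 - q_1)/q_2) = floor((25 - 1)/18) = 1.
That gives (1*17 + 1)/(1*18 + 1) = 18/19.
Compare the errors: |x - 17/18| = |35*18 - 17*37|/(37*18) = 1/666, and |x - 18/19| = |35*19 - 18*37|/(37*19) = 1/703.
Cross-multiplying, 1*666 = 666 < 703 = 1*703, so 1/703 is smaller: the intermediate fraction 18/19 is closer to x than 17/18.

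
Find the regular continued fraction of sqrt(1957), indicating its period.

[44; (4, 4, 1, 21, 3, 4, 3, 21, 1, 4, 4, 88)]

Write x_i = (sqrt(1957) + m_i)/d_i with (m_0, d_0) = (0, 1). a_0 = floor(sqrt(1957)) = 44, since 44^2 = 1936 <= 1957 < 2025 = 45^2.
Iterate m_{i+1} = d_i*a_i - m_i, d_{i+1} = (1957 - m_{i+1}^2)/d_i, a_{i+1} = floor((a_0 + m_{i+1})/d_{i+1}):
  m_1 = 1*44 - 0 = 44, d_1 = (1957 - 44^2)/1 = 21/1 = 21, a_1 = floor((44 + 44)/21) = 4.
  m_2 = 21*4 - 44 = 40, d_2 = (1957 - 40^2)/21 = 357/21 = 17, a_2 = floor((44 + 40)/17) = 4.
  m_3 = 17*4 - 40 = 28, d_3 = (1957 - 28^2)/17 = 1173/17 = 69, a_3 = floor((44 + 28)/69) = 1.
  m_4 = 69*1 - 28 = 41, d_4 = (1957 - 41^2)/69 = 276/69 = 4, a_4 = floor((44 + 41)/4) = 21.
  m_5 = 4*21 - 41 = 43, d_5 = (1957 - 43^2)/4 = 108/4 = 27, a_5 = floor((44 + 43)/27) = 3.
  m_6 = 27*3 - 43 = 38, d_6 = (1957 - 38^2)/27 = 513/27 = 19, a_6 = floor((44 + 38)/19) = 4.
  m_7 = 19*4 - 38 = 38, d_7 = (1957 - 38^2)/19 = 513/19 = 27, a_7 = floor((44 + 38)/27) = 3.
  m_8 = 27*3 - 38 = 43, d_8 = (1957 - 43^2)/27 = 108/27 = 4, a_8 = floor((44 + 43)/4) = 21.
  m_9 = 4*21 - 43 = 41, d_9 = (1957 - 41^2)/4 = 276/4 = 69, a_9 = floor((44 + 41)/69) = 1.
  m_10 = 69*1 - 41 = 28, d_10 = (1957 - 28^2)/69 = 1173/69 = 17, a_10 = floor((44 + 28)/17) = 4.
  m_11 = 17*4 - 28 = 40, d_11 = (1957 - 40^2)/17 = 357/17 = 21, a_11 = floor((44 + 40)/21) = 4.
  m_12 = 21*4 - 40 = 44, d_12 = (1957 - 44^2)/21 = 21/21 = 1, a_12 = floor((44 + 44)/1) = 88.
  m_13 = 1*88 - 44 = 44, d_13 = (1957 - 44^2)/1 = 21/1 = 21: (m_13, d_13) = (m_1, d_1) = (44, 21), so from here the quotients repeat a_1, ..., a_12; the period length is 12.
Hence the expansion of sqrt(1957) is a_0 = 44 followed by the repeating block 4, 4, 1, 21, 3, 4, 3, 21, 1, 4, 4, 88 (period 12).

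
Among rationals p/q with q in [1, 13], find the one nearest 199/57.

Expand x = 199/57 as a continued fraction with the Euclidean algorithm:
  199 = 3*57 + 28, so a_0 = 3.
  57 = 2*28 + 1, so a_1 = 2.
  28 = 28*1 + 0, so a_2 = 28.
so x = [3; 2, 28].
Convergents (p_i = a_i*p_{i-1} + p_{i-2}, q_i = a_i*q_{i-1} + q_{i-2} with p_{-2}=0, p_{-1}=1, q_{-2}=1, q_{-1}=0), until the denominator exceeds 13:
  i=0: a_0=3, p_0 = 3*1 + 0 = 3, q_0 = 3*0 + 1 = 1.
  i=1: a_1=2, p_1 = 2*3 + 1 = 7, q_1 = 2*1 + 0 = 2.
  i=2: a_2=28, p_2 = 28*7 + 3 = 199, q_2 = 28*2 + 1 = 57.
q_2 = 57 > 13, so the last convergent with denominator <= 13 is p_1/q_1 = 7/2.
The closest fraction with denominator <= 13 is either p_1/q_1 or the intermediate fraction (k*p_1 + p_0)/(k*q_1 + q_0) with the largest k >= 1 whose denominator stays <= 13; these approach x as k grows, and every other convergent or intermediate fraction in range is farther away.
Largest k: floor((13 - q_0)/q_1) = floor((13 - 1)/2) = 6.
That gives (6*7 + 3)/(6*2 + 1) = 45/13.
Compare the errors: |x - 7/2| = |199*2 - 7*57|/(57*2) = 1/114, and |x - 45/13| = |199*13 - 45*57|/(57*13) = 22/741.
Cross-multiplying, 1*741 = 741 < 2508 = 22*114, so 1/114 is smaller: the convergent 7/2 is closer to x than 45/13.

7/2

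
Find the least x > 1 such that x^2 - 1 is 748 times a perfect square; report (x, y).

First expand sqrt(748) as a continued fraction. With x_i = (sqrt(748) + m_i)/d_i and (m_0, d_0) = (0, 1): a_0 = floor(sqrt(748)) = 27, since 27^2 = 729 <= 748 < 784 = 28^2.
Iterate m_{i+1} = d_i*a_i - m_i, d_{i+1} = (748 - m_{i+1}^2)/d_i, a_{i+1} = floor((a_0 + m_{i+1})/d_{i+1}):
  m_1 = 1*27 - 0 = 27, d_1 = (748 - 27^2)/1 = 19/1 = 19, a_1 = floor((27 + 27)/19) = 2.
  m_2 = 19*2 - 27 = 11, d_2 = (748 - 11^2)/19 = 627/19 = 33, a_2 = floor((27 + 11)/33) = 1.
  m_3 = 33*1 - 11 = 22, d_3 = (748 - 22^2)/33 = 264/33 = 8, a_3 = floor((27 + 22)/8) = 6.
  m_4 = 8*6 - 22 = 26, d_4 = (748 - 26^2)/8 = 72/8 = 9, a_4 = floor((27 + 26)/9) = 5.
  m_5 = 9*5 - 26 = 19, d_5 = (748 - 19^2)/9 = 387/9 = 43, a_5 = floor((27 + 19)/43) = 1.
  m_6 = 43*1 - 19 = 24, d_6 = (748 - 24^2)/43 = 172/43 = 4, a_6 = floor((27 + 24)/4) = 12.
  m_7 = 4*12 - 24 = 24, d_7 = (748 - 24^2)/4 = 172/4 = 43, a_7 = floor((27 + 24)/43) = 1.
  m_8 = 43*1 - 24 = 19, d_8 = (748 - 19^2)/43 = 387/43 = 9, a_8 = floor((27 + 19)/9) = 5.
  m_9 = 9*5 - 19 = 26, d_9 = (748 - 26^2)/9 = 72/9 = 8, a_9 = floor((27 + 26)/8) = 6.
  m_10 = 8*6 - 26 = 22, d_10 = (748 - 22^2)/8 = 264/8 = 33, a_10 = floor((27 + 22)/33) = 1.
  m_11 = 33*1 - 22 = 11, d_11 = (748 - 11^2)/33 = 627/33 = 19, a_11 = floor((27 + 11)/19) = 2.
  m_12 = 19*2 - 11 = 27, d_12 = (748 - 27^2)/19 = 19/19 = 1, a_12 = floor((27 + 27)/1) = 54.
  m_13 = 1*54 - 27 = 27, d_13 = (748 - 27^2)/1 = 19/1 = 19: (m_13, d_13) = (m_1, d_1) = (27, 19), so from here the quotients repeat a_1, ..., a_12; the period length is 12.
So sqrt(748) = [27; (2, 1, 6, 5, 1, 12, 1, 5, 6, 1, 2, 54)] with period length k = 12.
k is even, so the fundamental solution of x^2 - 748y^2 = 1 is (p_{k-1}, q_{k-1}) = (p_11, q_11); compute convergents through index 11.
Convergents (p_i = a_i*p_{i-1} + p_{i-2}, q_i = a_i*q_{i-1} + q_{i-2} with p_{-2}=0, p_{-1}=1, q_{-2}=1, q_{-1}=0):
  i=0: a_0=27, p_0 = 27*1 + 0 = 27, q_0 = 27*0 + 1 = 1.
  i=1: a_1=2, p_1 = 2*27 + 1 = 55, q_1 = 2*1 + 0 = 2.
  i=2: a_2=1, p_2 = 1*55 + 27 = 82, q_2 = 1*2 + 1 = 3.
  i=3: a_3=6, p_3 = 6*82 + 55 = 547, q_3 = 6*3 + 2 = 20.
  i=4: a_4=5, p_4 = 5*547 + 82 = 2817, q_4 = 5*20 + 3 = 103.
  i=5: a_5=1, p_5 = 1*2817 + 547 = 3364, q_5 = 1*103 + 20 = 123.
  i=6: a_6=12, p_6 = 12*3364 + 2817 = 43185, q_6 = 12*123 + 103 = 1579.
  i=7: a_7=1, p_7 = 1*43185 + 3364 = 46549, q_7 = 1*1579 + 123 = 1702.
  i=8: a_8=5, p_8 = 5*46549 + 43185 = 275930, q_8 = 5*1702 + 1579 = 10089.
  i=9: a_9=6, p_9 = 6*275930 + 46549 = 1702129, q_9 = 6*10089 + 1702 = 62236.
  i=10: a_10=1, p_10 = 1*1702129 + 275930 = 1978059, q_10 = 1*62236 + 10089 = 72325.
  i=11: a_11=2, p_11 = 2*1978059 + 1702129 = 5658247, q_11 = 2*72325 + 62236 = 206886.
Check: 5658247^2 - 748*206886^2 = 32015759113009 - 32015759113008 = 1, so (x, y) = (5658247, 206886) solves the equation, and by the theorem it is the least positive solution.

(x, y) = (5658247, 206886)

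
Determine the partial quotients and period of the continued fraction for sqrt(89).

[9; (2, 3, 3, 2, 18)]

Write x_i = (sqrt(89) + m_i)/d_i with (m_0, d_0) = (0, 1). a_0 = floor(sqrt(89)) = 9, since 9^2 = 81 <= 89 < 100 = 10^2.
Iterate m_{i+1} = d_i*a_i - m_i, d_{i+1} = (89 - m_{i+1}^2)/d_i, a_{i+1} = floor((a_0 + m_{i+1})/d_{i+1}):
  m_1 = 1*9 - 0 = 9, d_1 = (89 - 9^2)/1 = 8/1 = 8, a_1 = floor((9 + 9)/8) = 2.
  m_2 = 8*2 - 9 = 7, d_2 = (89 - 7^2)/8 = 40/8 = 5, a_2 = floor((9 + 7)/5) = 3.
  m_3 = 5*3 - 7 = 8, d_3 = (89 - 8^2)/5 = 25/5 = 5, a_3 = floor((9 + 8)/5) = 3.
  m_4 = 5*3 - 8 = 7, d_4 = (89 - 7^2)/5 = 40/5 = 8, a_4 = floor((9 + 7)/8) = 2.
  m_5 = 8*2 - 7 = 9, d_5 = (89 - 9^2)/8 = 8/8 = 1, a_5 = floor((9 + 9)/1) = 18.
  m_6 = 1*18 - 9 = 9, d_6 = (89 - 9^2)/1 = 8/1 = 8: (m_6, d_6) = (m_1, d_1) = (9, 8), so from here the quotients repeat a_1, ..., a_5; the period length is 5.
Hence the expansion of sqrt(89) is a_0 = 9 followed by the repeating block 2, 3, 3, 2, 18 (period 5).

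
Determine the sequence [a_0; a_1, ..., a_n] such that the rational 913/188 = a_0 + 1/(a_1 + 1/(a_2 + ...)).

Run the Euclidean algorithm on 913 and 188; the successive quotients are the partial quotients a_0, a_1, ... (each step inverts the fractional part left over by the previous one):
  913 = 4*188 + 161, so a_0 = 4.
  188 = 1*161 + 27, so a_1 = 1.
  161 = 5*27 + 26, so a_2 = 5.
  27 = 1*26 + 1, so a_3 = 1.
  26 = 26*1 + 0, so a_4 = 26.
The remainder reaches 0 after 5 divisions, so the expansion has 5 partial quotients, read off in order.

[4; 1, 5, 1, 26]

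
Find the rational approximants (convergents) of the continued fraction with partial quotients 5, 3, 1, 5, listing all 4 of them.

Using the convergent recurrence p_i = a_i*p_{i-1} + p_{i-2}, q_i = a_i*q_{i-1} + q_{i-2} with p_{-2}=0, p_{-1}=1, q_{-2}=1, q_{-1}=0:
  i=0: a_0=5, p_0 = 5*1 + 0 = 5, q_0 = 5*0 + 1 = 1.
  i=1: a_1=3, p_1 = 3*5 + 1 = 16, q_1 = 3*1 + 0 = 3.
  i=2: a_2=1, p_2 = 1*16 + 5 = 21, q_2 = 1*3 + 1 = 4.
  i=3: a_3=5, p_3 = 5*21 + 16 = 121, q_3 = 5*4 + 3 = 23.

5/1, 16/3, 21/4, 121/23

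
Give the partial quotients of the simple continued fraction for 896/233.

[3; 1, 5, 2, 8, 2]

Run the Euclidean algorithm on 896 and 233; the successive quotients are the partial quotients a_0, a_1, ... (each step inverts the fractional part left over by the previous one):
  896 = 3*233 + 197, so a_0 = 3.
  233 = 1*197 + 36, so a_1 = 1.
  197 = 5*36 + 17, so a_2 = 5.
  36 = 2*17 + 2, so a_3 = 2.
  17 = 8*2 + 1, so a_4 = 8.
  2 = 2*1 + 0, so a_5 = 2.
The remainder reaches 0 after 6 divisions, so the expansion has 6 partial quotients, read off in order.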